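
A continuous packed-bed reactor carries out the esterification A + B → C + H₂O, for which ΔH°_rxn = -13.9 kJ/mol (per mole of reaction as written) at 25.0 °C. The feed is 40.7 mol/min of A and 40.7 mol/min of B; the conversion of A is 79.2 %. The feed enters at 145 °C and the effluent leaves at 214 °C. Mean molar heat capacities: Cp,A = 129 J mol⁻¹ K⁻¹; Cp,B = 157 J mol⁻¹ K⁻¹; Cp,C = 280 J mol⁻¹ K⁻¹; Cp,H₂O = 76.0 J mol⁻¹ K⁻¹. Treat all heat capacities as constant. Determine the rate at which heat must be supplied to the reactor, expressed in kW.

Q_in = 13.0 kW

Extent of reaction ξ = 0.792 × 40.7 = 32.234 mol/min
Reaction term: ξ·ΔH°_rxn = 32.234 × -13.9 = -448.06 kJ/min
Sensible, feed 145→25 °C: -1396.8 kJ/min
Outlet flows (mol/min): A 8.4656, B 8.4656, C 32.234, H₂O 32.234
Sensible, products 25→214 °C: 2626.5 kJ/min
Q = ΔH = 781.58 kJ/min = 13.026 kW
Heat supplied = 13.026 kW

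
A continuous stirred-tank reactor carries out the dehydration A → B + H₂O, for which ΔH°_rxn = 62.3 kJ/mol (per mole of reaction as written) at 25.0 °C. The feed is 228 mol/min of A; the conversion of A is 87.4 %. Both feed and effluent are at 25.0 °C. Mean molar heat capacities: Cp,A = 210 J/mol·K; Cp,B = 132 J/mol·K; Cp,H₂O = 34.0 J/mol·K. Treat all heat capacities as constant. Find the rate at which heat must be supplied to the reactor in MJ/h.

Q_in = 745 MJ/h

Extent of reaction ξ = 0.874 × 228 = 199.27 mol/min
Reaction term: ξ·ΔH°_rxn = 199.27 × 62.3 = 12415 kJ/min
Q = ΔH = 12415 kJ/min = 206.91 kW
Heat supplied = 744.88 MJ/h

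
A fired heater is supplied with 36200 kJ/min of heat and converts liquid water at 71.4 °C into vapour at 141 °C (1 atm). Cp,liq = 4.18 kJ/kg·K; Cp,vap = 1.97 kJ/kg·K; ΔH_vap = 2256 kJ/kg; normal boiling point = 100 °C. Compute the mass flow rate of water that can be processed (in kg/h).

ṁ = 884 kg/h

Δh = 4.18×(100−71.4) + 2256 + 1.97×(141−100) = 2456.3 kJ/kg
Q = 36200 kJ/min = 603.33 kJ/s = 2.172e+06 kJ/h
ṁ = Q/Δh = 2.172e+06 / 2456.3 = 884.25 kg/h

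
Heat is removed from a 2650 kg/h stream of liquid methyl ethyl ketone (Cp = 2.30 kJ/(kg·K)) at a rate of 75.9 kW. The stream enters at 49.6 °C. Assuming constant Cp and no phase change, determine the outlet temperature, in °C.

T_out = 4.77 °C

Q = 75.9 kW = 273240 kJ/h
ΔT = Q/(ṁ·Cp) = 273240/(2650×2.30) = 44.83 K
T_out = 49.6 − 44.83 = 4.7698 °C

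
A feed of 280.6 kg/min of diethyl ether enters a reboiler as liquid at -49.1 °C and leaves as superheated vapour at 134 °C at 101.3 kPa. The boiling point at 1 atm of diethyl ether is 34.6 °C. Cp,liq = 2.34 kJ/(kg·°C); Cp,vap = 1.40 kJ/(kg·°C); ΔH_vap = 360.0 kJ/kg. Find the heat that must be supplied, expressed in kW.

liquid -49.1→34.6 °C: 195.86 kJ/kg
vaporisation at 34.6 °C: 360 kJ/kg
vapour 34.6→134 °C: 139.16 kJ/kg
Δh = 195.86 + 360 + 139.16 = 695.02 kJ/kg
Q = ṁ·Δh = 280.6 kg/min × 695.02 kJ/kg = 195020 kJ/min
|Q| = 3250.4 kW

Q = 3250 kW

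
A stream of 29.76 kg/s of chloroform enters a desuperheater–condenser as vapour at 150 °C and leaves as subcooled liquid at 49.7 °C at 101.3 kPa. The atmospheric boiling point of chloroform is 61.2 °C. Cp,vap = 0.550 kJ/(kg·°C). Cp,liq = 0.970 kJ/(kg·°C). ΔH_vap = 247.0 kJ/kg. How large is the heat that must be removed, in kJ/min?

Q_c = 548000 kJ/min

vapour 150→61.2 °C: -48.84 kJ/kg
condensation at 61.2 °C: -247 kJ/kg
liquid 61.2→49.7 °C: -11.155 kJ/kg
Δh = -48.84 + -247 + -11.155 = -307 kJ/kg
Q = ṁ·Δh = 29.76 kg/s × -307 kJ/kg = -9136.2 kJ/s
|Q| = 9136.2 kW = 548170 kJ/min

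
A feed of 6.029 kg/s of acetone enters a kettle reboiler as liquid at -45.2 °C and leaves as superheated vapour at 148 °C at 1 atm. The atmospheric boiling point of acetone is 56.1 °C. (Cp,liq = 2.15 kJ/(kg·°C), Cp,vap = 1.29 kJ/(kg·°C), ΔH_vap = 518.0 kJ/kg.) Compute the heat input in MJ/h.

Q = 18500 MJ/h

liquid -45.2→56.1 °C: 217.8 kJ/kg
vaporisation at 56.1 °C: 518 kJ/kg
vapour 56.1→148 °C: 118.55 kJ/kg
Δh = 217.8 + 518 + 118.55 = 854.35 kJ/kg
Q = ṁ·Δh = 6.029 kg/s × 854.35 kJ/kg = 5150.9 kJ/s
|Q| = 5150.9 kW = 18543 MJ/h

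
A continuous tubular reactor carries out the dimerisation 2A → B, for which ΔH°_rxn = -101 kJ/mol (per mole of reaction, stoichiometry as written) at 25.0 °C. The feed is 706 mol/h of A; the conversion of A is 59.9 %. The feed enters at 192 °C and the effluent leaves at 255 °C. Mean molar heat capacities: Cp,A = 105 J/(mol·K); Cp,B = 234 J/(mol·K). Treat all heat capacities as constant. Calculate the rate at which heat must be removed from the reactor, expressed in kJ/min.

Q_out = 259 kJ/min

Extent of reaction ξ = 0.599 × 706 / 2 = 211.45 mol/h
Reaction term: ξ·ΔH°_rxn = 211.45 × -101 = -21356 kJ/h
Sensible, feed 192→25 °C: -12380 kJ/h
Outlet flows (mol/h): A 283.11, B 211.45
Sensible, products 25→255 °C: 18217 kJ/h
Q = ΔH = -15519 kJ/h = -4.3108 kW
Heat removed = 258.65 kJ/min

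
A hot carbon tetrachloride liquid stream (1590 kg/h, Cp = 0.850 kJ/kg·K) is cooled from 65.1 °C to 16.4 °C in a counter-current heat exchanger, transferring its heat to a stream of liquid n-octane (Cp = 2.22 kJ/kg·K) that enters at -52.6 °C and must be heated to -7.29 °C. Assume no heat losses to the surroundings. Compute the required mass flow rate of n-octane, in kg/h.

Heat released by hot stream: Q = 1590 × 0.850 × (65.1 − 16.4) = 65818 kJ/h
Energy balance on cold side (adiabatic exchanger): Q = ṁ_c·Cp_c·(T_c,out − T_c,in)
ṁ_c = 65818 / [2.22 × (-7.29 − -52.6)] = 654.33 kg/h

ṁ_c = 654 kg/h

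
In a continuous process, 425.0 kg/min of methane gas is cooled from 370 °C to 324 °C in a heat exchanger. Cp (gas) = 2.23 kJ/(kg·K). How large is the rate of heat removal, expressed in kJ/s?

Q = ṁ·Cp·ΔT = 425.0 × 2.23 × (324 − 370) = -43596 kJ/min
Converting: 43596 / 60 s = 726.61 kW

Q_c = 727 kJ/s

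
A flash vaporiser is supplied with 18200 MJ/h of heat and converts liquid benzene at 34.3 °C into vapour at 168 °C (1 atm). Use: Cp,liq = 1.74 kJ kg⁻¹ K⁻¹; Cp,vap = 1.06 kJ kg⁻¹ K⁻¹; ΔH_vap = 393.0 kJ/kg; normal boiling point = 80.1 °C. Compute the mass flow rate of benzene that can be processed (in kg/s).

Δh = 1.74×(80.1−34.3) + 393.0 + 1.06×(168−80.1) = 565.87 kJ/kg
Q = 18200 MJ/h = 5055.6 kJ/s = 5055.6 kJ/s
ṁ = Q/Δh = 5055.6 / 565.87 = 8.9342 kg/s

ṁ = 8.93 kg/s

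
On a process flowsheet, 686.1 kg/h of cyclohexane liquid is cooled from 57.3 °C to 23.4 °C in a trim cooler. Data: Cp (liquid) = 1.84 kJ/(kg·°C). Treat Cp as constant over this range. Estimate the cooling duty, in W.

Q = ṁ·Cp·ΔT = 686.1 × 1.84 × (23.4 − 57.3) = -42796 kJ/h
Converting: 42796 / 3600 s = 11.888 kW
Cooling duty = 11888 W

Q_c = 11900 W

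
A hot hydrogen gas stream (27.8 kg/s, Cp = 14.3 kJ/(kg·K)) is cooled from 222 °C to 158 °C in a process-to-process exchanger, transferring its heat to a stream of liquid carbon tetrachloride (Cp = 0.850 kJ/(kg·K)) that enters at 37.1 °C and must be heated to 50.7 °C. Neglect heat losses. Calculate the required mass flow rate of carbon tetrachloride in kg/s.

Heat released by hot stream: Q = 27.8 × 14.3 × (222 − 158) = 25443 kJ/s
Energy balance on cold side (adiabatic exchanger): Q = ṁ_c·Cp_c·(T_c,out − T_c,in)
ṁ_c = 25443 / [0.850 × (50.7 − 37.1)] = 2200.9 kg/s

ṁ_c = 2200 kg/s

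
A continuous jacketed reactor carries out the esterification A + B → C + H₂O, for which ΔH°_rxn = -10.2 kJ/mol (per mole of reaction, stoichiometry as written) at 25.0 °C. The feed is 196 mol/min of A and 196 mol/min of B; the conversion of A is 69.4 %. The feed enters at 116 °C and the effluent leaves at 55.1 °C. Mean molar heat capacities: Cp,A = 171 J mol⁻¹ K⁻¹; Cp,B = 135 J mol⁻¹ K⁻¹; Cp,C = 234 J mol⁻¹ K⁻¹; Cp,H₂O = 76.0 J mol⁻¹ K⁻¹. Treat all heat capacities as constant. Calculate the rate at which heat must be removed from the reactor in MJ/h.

Q_out = 301 MJ/h

Extent of reaction ξ = 0.694 × 196 = 136.02 mol/min
Reaction term: ξ·ΔH°_rxn = 136.02 × -10.2 = -1387.4 kJ/min
Sensible, feed 116→25 °C: -5457.8 kJ/min
Outlet flows (mol/min): A 59.976, B 59.976, C 136.02, H₂O 136.02
Sensible, products 25→55.1 °C: 1821.7 kJ/min
Q = ΔH = -5023.6 kJ/min = -83.727 kW
Heat removed = 301.42 MJ/h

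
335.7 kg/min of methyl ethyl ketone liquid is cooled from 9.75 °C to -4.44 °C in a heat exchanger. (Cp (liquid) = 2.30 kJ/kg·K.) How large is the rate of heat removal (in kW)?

Q_c = 183 kW

Q = ṁ·Cp·ΔT = 335.7 × 2.30 × (-4.44 − 9.75) = -10956 kJ/min
Converting: 10956 / 60 s = 182.6 kW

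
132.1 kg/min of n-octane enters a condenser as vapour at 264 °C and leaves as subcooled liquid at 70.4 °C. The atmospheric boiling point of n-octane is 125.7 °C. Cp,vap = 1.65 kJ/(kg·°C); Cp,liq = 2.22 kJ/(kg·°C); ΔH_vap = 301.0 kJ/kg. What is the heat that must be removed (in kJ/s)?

Q_c = 1440 kJ/s

vapour 264→125.7 °C: -228.19 kJ/kg
condensation at 125.7 °C: -301 kJ/kg
liquid 125.7→70.4 °C: -122.77 kJ/kg
Δh = -228.19 + -301 + -122.77 = -651.96 kJ/kg
Q = ṁ·Δh = 132.1 kg/min × -651.96 kJ/kg = -86124 kJ/min
|Q| = 1435.4 kW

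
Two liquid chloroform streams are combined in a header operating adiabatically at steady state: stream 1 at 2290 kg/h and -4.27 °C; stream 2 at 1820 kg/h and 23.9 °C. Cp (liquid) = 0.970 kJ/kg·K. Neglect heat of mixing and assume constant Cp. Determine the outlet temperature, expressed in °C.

Energy balance with Q = 0: Σ ṁᵢCp,ᵢ(T_out − Tᵢ) = 0
T_out = Σ ṁᵢCp,ᵢTᵢ / Σ ṁᵢCp,ᵢ
      = 32708 / 3986.7 = 8.2043 °C

T_out = 8.20 °C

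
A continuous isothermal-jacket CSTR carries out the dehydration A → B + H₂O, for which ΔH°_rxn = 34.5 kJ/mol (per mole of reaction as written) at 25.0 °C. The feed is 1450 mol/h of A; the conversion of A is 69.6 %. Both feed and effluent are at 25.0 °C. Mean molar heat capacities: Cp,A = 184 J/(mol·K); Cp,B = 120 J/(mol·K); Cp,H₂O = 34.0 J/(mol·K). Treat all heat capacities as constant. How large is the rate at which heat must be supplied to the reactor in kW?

Extent of reaction ξ = 0.696 × 1450 = 1009.2 mol/h
Reaction term: ξ·ΔH°_rxn = 1009.2 × 34.5 = 34817 kJ/h
Q = ΔH = 34817 kJ/h = 9.6715 kW
Heat supplied = 9.6715 kW

Q_in = 9.67 kW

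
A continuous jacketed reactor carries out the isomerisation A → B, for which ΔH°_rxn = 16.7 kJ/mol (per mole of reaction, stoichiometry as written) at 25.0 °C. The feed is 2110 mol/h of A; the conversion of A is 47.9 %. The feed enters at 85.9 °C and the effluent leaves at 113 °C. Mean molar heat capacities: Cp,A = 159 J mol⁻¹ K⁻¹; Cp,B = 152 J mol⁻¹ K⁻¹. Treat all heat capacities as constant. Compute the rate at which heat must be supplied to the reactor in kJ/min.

Extent of reaction ξ = 0.479 × 2110 = 1010.7 mol/h
Reaction term: ξ·ΔH°_rxn = 1010.7 × 16.7 = 16879 kJ/h
Sensible, feed 85.9→25 °C: -20431 kJ/h
Outlet flows (mol/h): A 1099.3, B 1010.7
Sensible, products 25→113 °C: 28901 kJ/h
Q = ΔH = 25348 kJ/h = 7.041 kW
Heat supplied = 422.46 kJ/min

Q_in = 422 kJ/min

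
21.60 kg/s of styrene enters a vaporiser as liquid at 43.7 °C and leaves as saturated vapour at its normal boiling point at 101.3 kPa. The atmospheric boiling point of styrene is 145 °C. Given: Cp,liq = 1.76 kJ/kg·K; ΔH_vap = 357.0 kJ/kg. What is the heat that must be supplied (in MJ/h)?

liquid 43.7→145 °C: 178.29 kJ/kg
vaporisation at 145 °C: 357 kJ/kg
Δh = 178.29 + 357 = 535.29 kJ/kg
Q = ṁ·Δh = 21.60 kg/s × 535.29 kJ/kg = 11562 kJ/s
|Q| = 11562 kW = 41624 MJ/h

Q = 41600 MJ/h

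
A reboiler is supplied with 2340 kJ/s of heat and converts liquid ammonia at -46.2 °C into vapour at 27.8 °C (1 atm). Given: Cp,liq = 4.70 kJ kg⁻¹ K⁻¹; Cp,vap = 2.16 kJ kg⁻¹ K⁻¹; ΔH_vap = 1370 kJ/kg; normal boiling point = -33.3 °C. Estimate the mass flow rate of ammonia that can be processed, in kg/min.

ṁ = 89.8 kg/min

Δh = 4.70×(-33.3−-46.2) + 1370 + 2.16×(27.8−-33.3) = 1562.6 kJ/kg
Q = 2340 kJ/s = 2340 kJ/s = 140400 kJ/min
ṁ = Q/Δh = 140400 / 1562.6 = 89.85 kg/min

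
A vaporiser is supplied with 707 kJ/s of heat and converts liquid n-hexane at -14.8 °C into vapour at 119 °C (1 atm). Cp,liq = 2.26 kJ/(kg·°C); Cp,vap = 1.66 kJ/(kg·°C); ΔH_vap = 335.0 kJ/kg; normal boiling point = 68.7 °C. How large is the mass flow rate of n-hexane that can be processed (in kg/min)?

Δh = 2.26×(68.7−-14.8) + 335.0 + 1.66×(119−68.7) = 607.21 kJ/kg
Q = 707 kJ/s = 707 kJ/s = 42420 kJ/min
ṁ = Q/Δh = 42420 / 607.21 = 69.861 kg/min

ṁ = 69.9 kg/min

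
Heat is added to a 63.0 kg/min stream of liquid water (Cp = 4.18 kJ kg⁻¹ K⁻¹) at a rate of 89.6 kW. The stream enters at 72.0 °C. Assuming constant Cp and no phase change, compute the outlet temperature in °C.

T_out = 92.4 °C

Q = 89.6 kW = 5376 kJ/min
ΔT = Q/(ṁ·Cp) = 5376/(63.0×4.18) = 20.415 K
T_out = 72.0 + 20.415 = 92.415 °C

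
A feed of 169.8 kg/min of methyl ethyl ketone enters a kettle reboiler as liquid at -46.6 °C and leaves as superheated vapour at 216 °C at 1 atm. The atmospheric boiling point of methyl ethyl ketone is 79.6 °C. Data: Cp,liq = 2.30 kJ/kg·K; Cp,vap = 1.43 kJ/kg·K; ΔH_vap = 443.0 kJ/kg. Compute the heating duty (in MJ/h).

Q = 9460 MJ/h

liquid -46.6→79.6 °C: 290.26 kJ/kg
vaporisation at 79.6 °C: 443 kJ/kg
vapour 79.6→216 °C: 195.05 kJ/kg
Δh = 290.26 + 443 + 195.05 = 928.31 kJ/kg
Q = ṁ·Δh = 169.8 kg/min × 928.31 kJ/kg = 157630 kJ/min
|Q| = 2627.1 kW = 9457.6 MJ/h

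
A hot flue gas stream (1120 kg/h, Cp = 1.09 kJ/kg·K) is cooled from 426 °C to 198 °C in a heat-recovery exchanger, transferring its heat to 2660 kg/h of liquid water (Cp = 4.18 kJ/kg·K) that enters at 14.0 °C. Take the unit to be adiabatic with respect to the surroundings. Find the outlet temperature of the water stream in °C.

Heat released by hot stream: Q = 1120 × 1.09 × (426 − 198) = 278340 kJ/h
Energy balance on cold side (adiabatic exchanger): Q = ṁ_c·Cp_c·(T_c,out − T_c,in)
T_c,out = 14.0 + 278340/(2660 × 4.18) = 39.033 °C

T_c,out = 39.0 °C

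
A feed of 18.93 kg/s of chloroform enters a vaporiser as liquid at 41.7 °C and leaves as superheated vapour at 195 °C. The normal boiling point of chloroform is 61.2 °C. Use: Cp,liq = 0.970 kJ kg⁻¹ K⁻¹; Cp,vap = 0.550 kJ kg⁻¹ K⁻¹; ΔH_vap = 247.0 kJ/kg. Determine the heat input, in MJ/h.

Q = 23100 MJ/h

liquid 41.7→61.2 °C: 18.915 kJ/kg
vaporisation at 61.2 °C: 247 kJ/kg
vapour 61.2→195 °C: 73.59 kJ/kg
Δh = 18.915 + 247 + 73.59 = 339.5 kJ/kg
Q = ṁ·Δh = 18.93 kg/s × 339.5 kJ/kg = 6426.8 kJ/s
|Q| = 6426.8 kW = 23137 MJ/h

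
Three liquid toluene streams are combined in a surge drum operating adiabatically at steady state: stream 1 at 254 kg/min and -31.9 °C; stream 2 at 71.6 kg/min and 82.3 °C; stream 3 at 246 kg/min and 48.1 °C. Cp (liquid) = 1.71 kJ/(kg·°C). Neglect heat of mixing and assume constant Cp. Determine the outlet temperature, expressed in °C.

T_out = 16.8 °C

Adiabatic, steady state ⇒ Σ ṁᵢCp,ᵢ(T_out − Tᵢ) = 0
T_out = Σ ṁᵢCp,ᵢTᵢ / Σ ṁᵢCp,ᵢ
      = 16455 / 977.44 = 16.835 °C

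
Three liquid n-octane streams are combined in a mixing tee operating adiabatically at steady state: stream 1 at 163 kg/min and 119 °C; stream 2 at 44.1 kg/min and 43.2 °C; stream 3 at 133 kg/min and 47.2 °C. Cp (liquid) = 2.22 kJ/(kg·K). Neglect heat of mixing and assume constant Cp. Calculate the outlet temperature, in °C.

Adiabatic, steady state ⇒ Σ ṁᵢCp,ᵢ(T_out − Tᵢ) = 0
T_out = Σ ṁᵢCp,ᵢTᵢ / Σ ṁᵢCp,ᵢ
      = 61227 / 755.02 = 81.093 °C

T_out = 81.1 °C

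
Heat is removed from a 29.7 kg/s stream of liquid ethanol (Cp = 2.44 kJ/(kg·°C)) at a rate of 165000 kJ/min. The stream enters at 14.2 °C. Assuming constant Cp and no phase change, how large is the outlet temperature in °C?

T_out = -23.7 °C

Q = 165000 kJ/min = 2750 kJ/s
ΔT = Q/(ṁ·Cp) = 2750/(29.7×2.44) = 37.948 K
T_out = 14.2 − 37.948 = -23.748 °C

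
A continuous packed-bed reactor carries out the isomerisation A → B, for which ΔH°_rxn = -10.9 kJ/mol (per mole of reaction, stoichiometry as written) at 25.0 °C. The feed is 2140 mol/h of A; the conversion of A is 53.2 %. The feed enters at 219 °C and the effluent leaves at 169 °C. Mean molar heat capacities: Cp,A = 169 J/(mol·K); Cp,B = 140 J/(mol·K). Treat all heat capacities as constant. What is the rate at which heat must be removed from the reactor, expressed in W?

Extent of reaction ξ = 0.532 × 2140 = 1138.5 mol/h
Reaction term: ξ·ΔH°_rxn = 1138.5 × -10.9 = -12409 kJ/h
Sensible, feed 219→25 °C: -70162 kJ/h
Outlet flows (mol/h): A 1001.5, B 1138.5
Sensible, products 25→169 °C: 47325 kJ/h
Q = ΔH = -35247 kJ/h = -9.7908 kW
Heat removed = 9790.8 W

Q_out = 9790 W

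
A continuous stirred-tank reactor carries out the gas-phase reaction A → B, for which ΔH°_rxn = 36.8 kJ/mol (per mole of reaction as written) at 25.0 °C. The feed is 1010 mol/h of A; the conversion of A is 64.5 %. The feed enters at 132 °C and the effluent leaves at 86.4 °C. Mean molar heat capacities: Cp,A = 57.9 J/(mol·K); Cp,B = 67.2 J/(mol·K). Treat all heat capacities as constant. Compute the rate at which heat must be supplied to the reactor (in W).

Q_in = 6020 W

Extent of reaction ξ = 0.645 × 1010 = 651.45 mol/h
Reaction term: ξ·ΔH°_rxn = 651.45 × 36.8 = 23973 kJ/h
Sensible, feed 132→25 °C: -6257.3 kJ/h
Outlet flows (mol/h): A 358.55, B 651.45
Sensible, products 25→86.4 °C: 3962.6 kJ/h
Q = ΔH = 21679 kJ/h = 6.0219 kW
Heat supplied = 6021.9 W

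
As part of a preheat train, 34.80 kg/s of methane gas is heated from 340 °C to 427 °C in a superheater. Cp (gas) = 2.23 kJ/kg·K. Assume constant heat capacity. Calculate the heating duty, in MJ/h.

Q = ṁ·Cp·ΔT = 34.80 × 2.23 × (427 − 340) = 6751.5 kJ/s
Heating duty = 24306 MJ/h

Q = 24300 MJ/h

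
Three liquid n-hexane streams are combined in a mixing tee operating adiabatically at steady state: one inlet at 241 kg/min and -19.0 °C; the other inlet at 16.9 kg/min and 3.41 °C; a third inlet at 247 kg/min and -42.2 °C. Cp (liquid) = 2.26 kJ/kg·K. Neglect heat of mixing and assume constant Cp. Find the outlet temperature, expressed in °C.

T_out = -29.6 °C

Energy balance with Q = 0: Σ ṁᵢCp,ᵢ(T_out − Tᵢ) = 0
T_out = Σ ṁᵢCp,ᵢTᵢ / Σ ṁᵢCp,ᵢ
      = -33775 / 1141.1 = -29.599 °C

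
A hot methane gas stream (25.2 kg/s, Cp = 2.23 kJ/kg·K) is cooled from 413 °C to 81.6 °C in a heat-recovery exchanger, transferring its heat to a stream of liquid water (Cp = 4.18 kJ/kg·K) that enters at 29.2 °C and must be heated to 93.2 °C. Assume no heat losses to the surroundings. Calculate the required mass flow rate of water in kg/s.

ṁ_c = 69.6 kg/s

Heat released by hot stream: Q = 25.2 × 2.23 × (413 − 81.6) = 18623 kJ/s
Energy balance on cold side (adiabatic exchanger): Q = ṁ_c·Cp_c·(T_c,out − T_c,in)
ṁ_c = 18623 / [4.18 × (93.2 − 29.2)] = 69.615 kg/s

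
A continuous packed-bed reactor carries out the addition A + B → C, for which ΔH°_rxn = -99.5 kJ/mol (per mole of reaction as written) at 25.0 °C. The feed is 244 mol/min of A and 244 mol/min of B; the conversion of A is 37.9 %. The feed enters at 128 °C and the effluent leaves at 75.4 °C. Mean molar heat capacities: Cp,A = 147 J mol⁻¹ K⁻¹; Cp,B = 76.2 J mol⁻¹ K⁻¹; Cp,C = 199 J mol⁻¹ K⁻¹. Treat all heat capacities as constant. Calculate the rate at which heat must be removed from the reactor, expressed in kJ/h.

Extent of reaction ξ = 0.379 × 244 = 92.476 mol/min
Reaction term: ξ·ΔH°_rxn = 92.476 × -99.5 = -9201.4 kJ/min
Sensible, feed 128→25 °C: -5609.5 kJ/min
Outlet flows (mol/min): A 151.52, B 151.52, C 92.476
Sensible, products 25→75.4 °C: 2632 kJ/min
Q = ΔH = -12179 kJ/min = -202.98 kW
Heat removed = 730730 kJ/h

Q_out = 731000 kJ/h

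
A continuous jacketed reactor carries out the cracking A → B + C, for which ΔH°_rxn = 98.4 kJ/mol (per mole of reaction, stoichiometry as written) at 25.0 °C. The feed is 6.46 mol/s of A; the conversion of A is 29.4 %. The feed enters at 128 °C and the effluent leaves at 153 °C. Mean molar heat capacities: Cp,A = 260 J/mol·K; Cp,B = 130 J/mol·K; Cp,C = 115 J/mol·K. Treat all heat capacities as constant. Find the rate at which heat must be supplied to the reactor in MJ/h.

Q_in = 811 MJ/h

Extent of reaction ξ = 0.294 × 6.46 = 1.8992 mol/s
Reaction term: ξ·ΔH°_rxn = 1.8992 × 98.4 = 186.89 kJ/s
Sensible, feed 128→25 °C: -173 kJ/s
Outlet flows (mol/s): A 4.5608, B 1.8992, C 1.8992
Sensible, products 25→153 °C: 211.34 kJ/s
Q = ΔH = 225.23 kJ/s = 225.23 kW
Heat supplied = 810.82 MJ/h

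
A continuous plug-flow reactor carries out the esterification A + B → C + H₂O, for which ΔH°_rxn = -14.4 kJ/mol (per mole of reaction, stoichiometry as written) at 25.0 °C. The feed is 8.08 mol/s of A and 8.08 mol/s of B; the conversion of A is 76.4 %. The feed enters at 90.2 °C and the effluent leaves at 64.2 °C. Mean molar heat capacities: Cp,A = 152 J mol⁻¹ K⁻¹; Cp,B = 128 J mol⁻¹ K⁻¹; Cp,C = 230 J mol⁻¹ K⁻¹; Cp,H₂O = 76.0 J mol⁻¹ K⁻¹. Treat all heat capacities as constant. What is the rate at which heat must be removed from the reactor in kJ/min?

Q_out = 8490 kJ/min

Extent of reaction ξ = 0.764 × 8.08 = 6.1731 mol/s
Reaction term: ξ·ΔH°_rxn = 6.1731 × -14.4 = -88.893 kJ/s
Sensible, feed 90.2→25 °C: -147.51 kJ/s
Outlet flows (mol/s): A 1.9069, B 1.9069, C 6.1731, H₂O 6.1731
Sensible, products 25→64.2 °C: 94.978 kJ/s
Q = ΔH = -141.42 kJ/s = -141.42 kW
Heat removed = 8485.4 kJ/min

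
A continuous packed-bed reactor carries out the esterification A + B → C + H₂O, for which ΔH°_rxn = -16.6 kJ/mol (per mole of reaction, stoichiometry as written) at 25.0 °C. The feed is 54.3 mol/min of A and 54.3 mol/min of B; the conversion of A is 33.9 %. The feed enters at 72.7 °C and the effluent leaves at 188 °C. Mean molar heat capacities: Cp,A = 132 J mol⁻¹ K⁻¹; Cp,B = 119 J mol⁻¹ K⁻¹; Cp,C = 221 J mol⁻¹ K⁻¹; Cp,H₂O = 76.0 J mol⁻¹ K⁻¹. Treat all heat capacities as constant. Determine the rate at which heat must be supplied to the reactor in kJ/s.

Extent of reaction ξ = 0.339 × 54.3 = 18.408 mol/min
Reaction term: ξ·ΔH°_rxn = 18.408 × -16.6 = -305.57 kJ/min
Sensible, feed 72.7→25 °C: -650.12 kJ/min
Outlet flows (mol/min): A 35.892, B 35.892, C 18.408, H₂O 18.408
Sensible, products 25→188 °C: 2359.6 kJ/min
Q = ΔH = 1403.9 kJ/min = 23.399 kW
Heat supplied = 23.399 kJ/s

Q_in = 23.4 kJ/s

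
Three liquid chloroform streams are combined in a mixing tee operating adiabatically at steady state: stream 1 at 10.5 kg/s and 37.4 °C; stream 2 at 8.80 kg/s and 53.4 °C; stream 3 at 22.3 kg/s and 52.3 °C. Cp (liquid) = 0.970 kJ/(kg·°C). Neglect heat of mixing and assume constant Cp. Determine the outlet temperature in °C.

T_out = 48.8 °C

Energy balance with Q = 0: Σ ṁᵢCp,ᵢ(T_out − Tᵢ) = 0
T_out = Σ ṁᵢCp,ᵢTᵢ / Σ ṁᵢCp,ᵢ
      = 1968 / 40.352 = 48.772 °C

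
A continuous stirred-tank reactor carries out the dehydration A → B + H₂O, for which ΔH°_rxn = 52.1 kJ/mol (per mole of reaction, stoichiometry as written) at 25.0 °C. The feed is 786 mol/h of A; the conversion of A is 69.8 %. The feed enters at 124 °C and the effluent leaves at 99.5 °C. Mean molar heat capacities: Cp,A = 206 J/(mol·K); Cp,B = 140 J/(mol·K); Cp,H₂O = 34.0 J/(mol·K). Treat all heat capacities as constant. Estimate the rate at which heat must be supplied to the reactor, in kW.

Q_in = 6.47 kW

Extent of reaction ξ = 0.698 × 786 = 548.63 mol/h
Reaction term: ξ·ΔH°_rxn = 548.63 × 52.1 = 28584 kJ/h
Sensible, feed 124→25 °C: -16030 kJ/h
Outlet flows (mol/h): A 237.37, B 548.63, H₂O 548.63
Sensible, products 25→99.5 °C: 10755 kJ/h
Q = ΔH = 23309 kJ/h = 6.4746 kW
Heat supplied = 6.4746 kW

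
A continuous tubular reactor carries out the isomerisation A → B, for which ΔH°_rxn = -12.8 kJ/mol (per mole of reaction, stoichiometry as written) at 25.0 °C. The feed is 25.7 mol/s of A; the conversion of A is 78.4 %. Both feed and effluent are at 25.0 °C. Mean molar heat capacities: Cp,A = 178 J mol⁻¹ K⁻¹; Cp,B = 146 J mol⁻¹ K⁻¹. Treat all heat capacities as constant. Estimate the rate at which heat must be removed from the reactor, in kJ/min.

Q_out = 15500 kJ/min

Extent of reaction ξ = 0.784 × 25.7 = 20.149 mol/s
Reaction term: ξ·ΔH°_rxn = 20.149 × -12.8 = -257.9 kJ/s
Q = ΔH = -257.9 kJ/s = -257.9 kW
Heat removed = 15474 kJ/min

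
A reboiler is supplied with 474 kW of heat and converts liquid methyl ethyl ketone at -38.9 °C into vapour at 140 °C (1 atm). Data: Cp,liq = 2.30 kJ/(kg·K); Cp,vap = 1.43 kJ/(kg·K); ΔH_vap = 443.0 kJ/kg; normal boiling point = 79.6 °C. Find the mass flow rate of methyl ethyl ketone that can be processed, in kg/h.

ṁ = 2130 kg/h

Δh = 2.30×(79.6−-38.9) + 443.0 + 1.43×(140−79.6) = 801.92 kJ/kg
Q = 474 kW = 474 kJ/s = 1.7064e+06 kJ/h
ṁ = Q/Δh = 1.7064e+06 / 801.92 = 2127.9 kg/h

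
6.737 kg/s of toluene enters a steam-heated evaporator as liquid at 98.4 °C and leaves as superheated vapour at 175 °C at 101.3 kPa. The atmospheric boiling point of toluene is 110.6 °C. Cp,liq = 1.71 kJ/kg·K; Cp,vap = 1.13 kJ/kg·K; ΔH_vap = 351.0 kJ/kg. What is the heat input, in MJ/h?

liquid 98.4→110.6 °C: 20.862 kJ/kg
vaporisation at 110.6 °C: 351 kJ/kg
vapour 110.6→175 °C: 72.772 kJ/kg
Δh = 20.862 + 351 + 72.772 = 444.63 kJ/kg
Q = ṁ·Δh = 6.737 kg/s × 444.63 kJ/kg = 2995.5 kJ/s
|Q| = 2995.5 kW = 10784 MJ/h

Q = 10800 MJ/h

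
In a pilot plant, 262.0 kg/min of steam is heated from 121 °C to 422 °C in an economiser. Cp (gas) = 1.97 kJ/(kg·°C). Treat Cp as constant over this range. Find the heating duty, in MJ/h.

Q = ṁ·Cp·ΔT = 262.0 × 1.97 × (422 − 121) = 155360 kJ/min
Converting: 155360 / 60 s = 2589.3 kW
Heating duty = 9321.5 MJ/h

Q = 9320 MJ/h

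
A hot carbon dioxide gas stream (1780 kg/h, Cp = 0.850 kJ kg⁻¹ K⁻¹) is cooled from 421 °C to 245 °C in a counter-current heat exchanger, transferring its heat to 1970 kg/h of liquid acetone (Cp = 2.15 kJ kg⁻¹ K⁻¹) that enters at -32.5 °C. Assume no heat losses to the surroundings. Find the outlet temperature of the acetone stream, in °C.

T_c,out = 30.4 °C

Heat released by hot stream: Q = 1780 × 0.850 × (421 − 245) = 266290 kJ/h
Energy balance on cold side (adiabatic exchanger): Q = ṁ_c·Cp_c·(T_c,out − T_c,in)
T_c,out = -32.5 + 266290/(1970 × 2.15) = 30.37 °C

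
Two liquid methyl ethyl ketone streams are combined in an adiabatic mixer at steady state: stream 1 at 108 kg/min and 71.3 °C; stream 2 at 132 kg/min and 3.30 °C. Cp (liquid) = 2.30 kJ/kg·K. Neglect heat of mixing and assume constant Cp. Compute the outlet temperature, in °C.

T_out = 33.9 °C

No heat crosses the boundary, so H_out = H_in.
T_out = Σ ṁᵢCp,ᵢTᵢ / Σ ṁᵢCp,ᵢ
      = 18713 / 552 = 33.9 °C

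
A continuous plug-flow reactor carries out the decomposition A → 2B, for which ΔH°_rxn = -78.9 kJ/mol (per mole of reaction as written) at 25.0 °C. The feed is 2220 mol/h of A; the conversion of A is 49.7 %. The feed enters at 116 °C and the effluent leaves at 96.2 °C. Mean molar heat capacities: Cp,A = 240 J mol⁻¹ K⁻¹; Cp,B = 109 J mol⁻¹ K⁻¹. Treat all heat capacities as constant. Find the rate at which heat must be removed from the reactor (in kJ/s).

Q_out = 27.6 kJ/s

Extent of reaction ξ = 0.497 × 2220 = 1103.3 mol/h
Reaction term: ξ·ΔH°_rxn = 1103.3 × -78.9 = -87054 kJ/h
Sensible, feed 116→25 °C: -48485 kJ/h
Outlet flows (mol/h): A 1116.7, B 2206.7
Sensible, products 25→96.2 °C: 36207 kJ/h
Q = ΔH = -99331 kJ/h = -27.592 kW
Heat removed = 27.592 kJ/s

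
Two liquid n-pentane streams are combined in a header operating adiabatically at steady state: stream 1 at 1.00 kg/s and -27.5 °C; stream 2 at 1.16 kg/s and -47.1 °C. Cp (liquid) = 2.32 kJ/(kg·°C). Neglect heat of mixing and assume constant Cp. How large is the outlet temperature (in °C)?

T_out = -38.0 °C

Energy balance with Q = 0: Σ ṁᵢCp,ᵢ(T_out − Tᵢ) = 0
Σ ṁᵢCp,ᵢTᵢ = 1.00×2.32×-27.5 + 1.16×2.32×-47.1 = -190.56
Σ ṁᵢCp,ᵢ = 1.00×2.32 + 1.16×2.32 = 5.0112
T_out = -190.56 / 5.0112 = -38.026 °C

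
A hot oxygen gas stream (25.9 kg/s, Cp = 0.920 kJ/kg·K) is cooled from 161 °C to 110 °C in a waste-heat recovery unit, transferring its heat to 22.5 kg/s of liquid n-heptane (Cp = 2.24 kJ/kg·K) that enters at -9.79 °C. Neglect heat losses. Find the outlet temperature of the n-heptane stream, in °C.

T_c,out = 14.3 °C

Heat released by hot stream: Q = 25.9 × 0.920 × (161 − 110) = 1215.2 kJ/s
Energy balance on cold side (adiabatic exchanger): Q = ṁ_c·Cp_c·(T_c,out − T_c,in)
T_c,out = -9.79 + 1215.2/(22.5 × 2.24) = 14.322 °C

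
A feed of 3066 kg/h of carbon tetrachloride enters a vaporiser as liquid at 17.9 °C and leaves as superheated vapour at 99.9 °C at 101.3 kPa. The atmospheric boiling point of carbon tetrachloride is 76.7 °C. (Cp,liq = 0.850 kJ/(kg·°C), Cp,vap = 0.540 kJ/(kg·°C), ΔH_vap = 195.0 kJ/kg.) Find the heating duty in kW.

Q = 219 kW

liquid 17.9→76.7 °C: 49.98 kJ/kg
vaporisation at 76.7 °C: 195 kJ/kg
vapour 76.7→99.9 °C: 12.528 kJ/kg
Δh = 49.98 + 195 + 12.528 = 257.51 kJ/kg
Q = ṁ·Δh = 3066 kg/h × 257.51 kJ/kg = 789520 kJ/h
|Q| = 219.31 kW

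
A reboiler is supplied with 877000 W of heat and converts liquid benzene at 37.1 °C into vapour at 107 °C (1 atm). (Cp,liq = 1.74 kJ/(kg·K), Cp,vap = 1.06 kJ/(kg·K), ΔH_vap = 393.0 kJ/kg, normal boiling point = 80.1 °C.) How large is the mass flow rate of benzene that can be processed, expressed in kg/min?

ṁ = 106 kg/min

Δh = 1.74×(80.1−37.1) + 393.0 + 1.06×(107−80.1) = 496.33 kJ/kg
Q = 877000 W = 877 kJ/s = 52620 kJ/min
ṁ = Q/Δh = 52620 / 496.33 = 106.02 kg/min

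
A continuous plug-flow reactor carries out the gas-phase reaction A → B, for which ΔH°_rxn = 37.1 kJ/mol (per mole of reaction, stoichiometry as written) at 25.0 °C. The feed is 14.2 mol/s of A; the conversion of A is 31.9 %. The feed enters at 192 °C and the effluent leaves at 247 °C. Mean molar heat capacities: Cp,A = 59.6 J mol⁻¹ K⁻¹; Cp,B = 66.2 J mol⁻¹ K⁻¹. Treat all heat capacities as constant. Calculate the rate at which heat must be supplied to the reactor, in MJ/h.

Extent of reaction ξ = 0.319 × 14.2 = 4.5298 mol/s
Reaction term: ξ·ΔH°_rxn = 4.5298 × 37.1 = 168.06 kJ/s
Sensible, feed 192→25 °C: -141.34 kJ/s
Outlet flows (mol/s): A 9.6702, B 4.5298
Sensible, products 25→247 °C: 194.52 kJ/s
Q = ΔH = 221.24 kJ/s = 221.24 kW
Heat supplied = 796.46 MJ/h

Q_in = 796 MJ/h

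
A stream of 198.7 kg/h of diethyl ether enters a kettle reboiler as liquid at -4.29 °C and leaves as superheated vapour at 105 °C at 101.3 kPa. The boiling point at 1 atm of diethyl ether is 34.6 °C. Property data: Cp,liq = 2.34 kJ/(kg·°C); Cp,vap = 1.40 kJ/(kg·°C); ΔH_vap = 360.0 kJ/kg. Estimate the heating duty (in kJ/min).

Q = 1820 kJ/min

liquid -4.29→34.6 °C: 91.003 kJ/kg
vaporisation at 34.6 °C: 360 kJ/kg
vapour 34.6→105 °C: 98.56 kJ/kg
Δh = 91.003 + 360 + 98.56 = 549.56 kJ/kg
Q = ṁ·Δh = 198.7 kg/h × 549.56 kJ/kg = 109200 kJ/h
|Q| = 30.333 kW = 1820 kJ/min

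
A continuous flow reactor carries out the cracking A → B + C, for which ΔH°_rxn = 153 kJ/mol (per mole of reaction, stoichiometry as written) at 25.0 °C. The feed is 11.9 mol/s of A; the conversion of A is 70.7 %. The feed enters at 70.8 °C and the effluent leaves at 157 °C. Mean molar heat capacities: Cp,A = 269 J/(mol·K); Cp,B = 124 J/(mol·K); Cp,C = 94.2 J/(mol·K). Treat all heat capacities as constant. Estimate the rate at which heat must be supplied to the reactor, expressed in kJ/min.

Extent of reaction ξ = 0.707 × 11.9 = 8.4133 mol/s
Reaction term: ξ·ΔH°_rxn = 8.4133 × 153 = 1287.2 kJ/s
Sensible, feed 70.8→25 °C: -146.61 kJ/s
Outlet flows (mol/s): A 3.4867, B 8.4133, C 8.4133
Sensible, products 25→157 °C: 366.13 kJ/s
Q = ΔH = 1506.8 kJ/s = 1506.8 kW
Heat supplied = 90405 kJ/min

Q_in = 90400 kJ/min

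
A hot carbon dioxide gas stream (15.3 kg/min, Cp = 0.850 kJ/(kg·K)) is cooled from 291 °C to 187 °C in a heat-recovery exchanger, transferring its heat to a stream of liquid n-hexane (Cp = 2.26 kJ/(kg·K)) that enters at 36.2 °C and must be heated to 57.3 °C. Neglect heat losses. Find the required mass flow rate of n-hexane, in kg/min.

Heat released by hot stream: Q = 15.3 × 0.850 × (291 − 187) = 1352.5 kJ/min
Energy balance on cold side (adiabatic exchanger): Q = ṁ_c·Cp_c·(T_c,out − T_c,in)
ṁ_c = 1352.5 / [2.26 × (57.3 − 36.2)] = 28.363 kg/min

ṁ_c = 28.4 kg/min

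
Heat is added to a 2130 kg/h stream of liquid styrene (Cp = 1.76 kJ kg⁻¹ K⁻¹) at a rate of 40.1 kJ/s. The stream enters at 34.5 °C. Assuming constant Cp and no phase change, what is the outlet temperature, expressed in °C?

T_out = 73.0 °C

Q = 40.1 kJ/s = 144360 kJ/h
ΔT = Q/(ṁ·Cp) = 144360/(2130×1.76) = 38.508 K
T_out = 34.5 + 38.508 = 73.008 °C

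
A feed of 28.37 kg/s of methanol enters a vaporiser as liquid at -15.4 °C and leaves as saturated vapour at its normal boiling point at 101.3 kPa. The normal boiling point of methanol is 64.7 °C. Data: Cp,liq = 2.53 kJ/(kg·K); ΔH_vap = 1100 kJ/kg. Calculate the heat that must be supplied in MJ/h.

liquid -15.4→64.7 °C: 202.65 kJ/kg
vaporisation at 64.7 °C: 1100 kJ/kg
Δh = 202.65 + 1100 = 1302.7 kJ/kg
Q = ṁ·Δh = 28.37 kg/s × 1302.7 kJ/kg = 36956 kJ/s
|Q| = 36956 kW = 133040 MJ/h

Q = 133000 MJ/h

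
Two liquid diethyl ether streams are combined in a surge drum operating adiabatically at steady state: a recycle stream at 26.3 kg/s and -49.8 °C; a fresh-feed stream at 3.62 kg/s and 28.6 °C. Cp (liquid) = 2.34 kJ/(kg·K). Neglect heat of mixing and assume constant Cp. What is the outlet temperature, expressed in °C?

No heat crosses the boundary, so H_out = H_in.
Σ ṁᵢCp,ᵢTᵢ = 26.3×2.34×-49.8 + 3.62×2.34×28.6 = -2822.5
Σ ṁᵢCp,ᵢ = 26.3×2.34 + 3.62×2.34 = 70.013
T_out = -2822.5 / 70.013 = -40.314 °C

T_out = -40.3 °C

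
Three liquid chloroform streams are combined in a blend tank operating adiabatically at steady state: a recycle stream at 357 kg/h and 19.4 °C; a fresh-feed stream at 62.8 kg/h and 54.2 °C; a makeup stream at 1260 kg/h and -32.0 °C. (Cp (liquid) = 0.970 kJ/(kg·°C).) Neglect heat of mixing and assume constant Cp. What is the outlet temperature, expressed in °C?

Energy balance with Q = 0: Σ ṁᵢCp,ᵢ(T_out − Tᵢ) = 0
Σ ṁᵢCp,ᵢTᵢ = 357×0.970×19.4 + 62.8×0.970×54.2 + 1260×0.970×-32.0 = -29091
Σ ṁᵢCp,ᵢ = 357×0.970 + 62.8×0.970 + 1260×0.970 = 1629.4
T_out = -29091 / 1629.4 = -17.854 °C

T_out = -17.9 °C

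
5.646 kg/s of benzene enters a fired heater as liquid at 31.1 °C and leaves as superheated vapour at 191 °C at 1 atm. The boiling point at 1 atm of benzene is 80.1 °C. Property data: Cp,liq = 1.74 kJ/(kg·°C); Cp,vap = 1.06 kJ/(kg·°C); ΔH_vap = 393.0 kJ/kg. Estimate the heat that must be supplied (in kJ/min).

Q = 202000 kJ/min

liquid 31.1→80.1 °C: 85.26 kJ/kg
vaporisation at 80.1 °C: 393 kJ/kg
vapour 80.1→191 °C: 117.55 kJ/kg
Δh = 85.26 + 393 + 117.55 = 595.81 kJ/kg
Q = ṁ·Δh = 5.646 kg/s × 595.81 kJ/kg = 3364 kJ/s
|Q| = 3364 kW = 201840 kJ/min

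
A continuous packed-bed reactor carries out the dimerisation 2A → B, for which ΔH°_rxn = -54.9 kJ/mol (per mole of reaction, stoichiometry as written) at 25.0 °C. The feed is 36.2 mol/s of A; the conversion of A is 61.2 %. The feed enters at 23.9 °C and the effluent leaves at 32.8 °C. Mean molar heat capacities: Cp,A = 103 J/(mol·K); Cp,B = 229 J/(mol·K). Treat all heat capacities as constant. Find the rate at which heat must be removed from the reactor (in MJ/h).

Q_out = 2060 MJ/h

Extent of reaction ξ = 0.612 × 36.2 / 2 = 11.077 mol/s
Reaction term: ξ·ΔH°_rxn = 11.077 × -54.9 = -608.14 kJ/s
Sensible, feed 23.9→25 °C: 4.1015 kJ/s
Outlet flows (mol/s): A 14.046, B 11.077
Sensible, products 25→32.8 °C: 31.07 kJ/s
Q = ΔH = -572.97 kJ/s = -572.97 kW
Heat removed = 2062.7 MJ/h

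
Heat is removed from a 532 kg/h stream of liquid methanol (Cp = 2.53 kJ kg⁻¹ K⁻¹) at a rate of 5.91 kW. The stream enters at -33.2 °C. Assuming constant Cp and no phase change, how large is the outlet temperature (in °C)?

Q = 5.91 kW = 21276 kJ/h
ΔT = Q/(ṁ·Cp) = 21276/(532×2.53) = 15.807 K
T_out = -33.2 − 15.807 = -49.007 °C

T_out = -49.0 °C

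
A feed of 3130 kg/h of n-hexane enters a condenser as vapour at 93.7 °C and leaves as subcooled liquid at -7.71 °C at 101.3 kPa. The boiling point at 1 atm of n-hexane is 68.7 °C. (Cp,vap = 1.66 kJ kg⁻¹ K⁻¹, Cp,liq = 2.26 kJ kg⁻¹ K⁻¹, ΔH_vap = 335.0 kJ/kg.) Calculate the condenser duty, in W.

Q_c = 477000 W

vapour 93.7→68.7 °C: -41.5 kJ/kg
condensation at 68.7 °C: -335 kJ/kg
liquid 68.7→-7.71 °C: -172.69 kJ/kg
Δh = -41.5 + -335 + -172.69 = -549.19 kJ/kg
Q = ṁ·Δh = 3130 kg/h × -549.19 kJ/kg = -1.719e+06 kJ/h
|Q| = 477.49 kW = 477490 W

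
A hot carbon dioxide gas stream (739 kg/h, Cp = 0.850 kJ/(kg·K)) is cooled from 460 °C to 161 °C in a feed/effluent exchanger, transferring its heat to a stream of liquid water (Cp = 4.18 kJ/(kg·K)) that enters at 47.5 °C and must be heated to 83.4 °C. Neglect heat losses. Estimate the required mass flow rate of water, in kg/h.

ṁ_c = 1250 kg/h

Heat released by hot stream: Q = 739 × 0.850 × (460 − 161) = 187820 kJ/h
Energy balance on cold side (adiabatic exchanger): Q = ṁ_c·Cp_c·(T_c,out − T_c,in)
ṁ_c = 187820 / [4.18 × (83.4 − 47.5)] = 1251.6 kg/h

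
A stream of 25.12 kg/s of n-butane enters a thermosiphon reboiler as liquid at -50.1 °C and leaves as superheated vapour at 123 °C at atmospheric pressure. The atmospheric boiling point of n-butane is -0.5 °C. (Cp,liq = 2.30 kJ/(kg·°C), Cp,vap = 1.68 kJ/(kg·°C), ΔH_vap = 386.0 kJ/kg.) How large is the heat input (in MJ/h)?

Q = 64000 MJ/h

liquid -50.1→-0.5 °C: 114.08 kJ/kg
vaporisation at -0.5 °C: 386 kJ/kg
vapour -0.5→123 °C: 207.48 kJ/kg
Δh = 114.08 + 386 + 207.48 = 707.56 kJ/kg
Q = ṁ·Δh = 25.12 kg/s × 707.56 kJ/kg = 17774 kJ/s
|Q| = 17774 kW = 63986 MJ/h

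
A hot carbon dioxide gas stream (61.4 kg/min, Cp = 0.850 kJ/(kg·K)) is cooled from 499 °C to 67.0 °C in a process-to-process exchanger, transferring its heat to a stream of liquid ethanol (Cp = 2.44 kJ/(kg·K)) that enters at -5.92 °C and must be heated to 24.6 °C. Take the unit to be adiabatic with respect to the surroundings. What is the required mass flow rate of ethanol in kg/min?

ṁ_c = 303 kg/min

Heat released by hot stream: Q = 61.4 × 0.850 × (499 − 67.0) = 22546 kJ/min
Energy balance on cold side (adiabatic exchanger): Q = ṁ_c·Cp_c·(T_c,out − T_c,in)
ṁ_c = 22546 / [2.44 × (24.6 − -5.92)] = 302.76 kg/min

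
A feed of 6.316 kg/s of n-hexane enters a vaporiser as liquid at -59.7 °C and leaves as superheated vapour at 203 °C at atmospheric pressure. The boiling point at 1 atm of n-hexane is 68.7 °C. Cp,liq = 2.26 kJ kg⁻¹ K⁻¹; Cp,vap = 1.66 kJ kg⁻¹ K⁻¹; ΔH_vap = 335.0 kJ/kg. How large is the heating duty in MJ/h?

liquid -59.7→68.7 °C: 290.18 kJ/kg
vaporisation at 68.7 °C: 335 kJ/kg
vapour 68.7→203 °C: 222.94 kJ/kg
Δh = 290.18 + 335 + 222.94 = 848.12 kJ/kg
Q = ṁ·Δh = 6.316 kg/s × 848.12 kJ/kg = 5356.7 kJ/s
|Q| = 5356.7 kW = 19284 MJ/h

Q = 19300 MJ/h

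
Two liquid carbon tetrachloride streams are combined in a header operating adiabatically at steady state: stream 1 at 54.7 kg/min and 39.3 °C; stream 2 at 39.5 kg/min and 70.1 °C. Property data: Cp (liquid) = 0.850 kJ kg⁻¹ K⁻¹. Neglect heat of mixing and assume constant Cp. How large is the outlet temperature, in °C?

No heat crosses the boundary, so H_out = H_in.
T_out = Σ ṁᵢCp,ᵢTᵢ / Σ ṁᵢCp,ᵢ
      = 4180.9 / 80.07 = 52.215 °C

T_out = 52.2 °C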